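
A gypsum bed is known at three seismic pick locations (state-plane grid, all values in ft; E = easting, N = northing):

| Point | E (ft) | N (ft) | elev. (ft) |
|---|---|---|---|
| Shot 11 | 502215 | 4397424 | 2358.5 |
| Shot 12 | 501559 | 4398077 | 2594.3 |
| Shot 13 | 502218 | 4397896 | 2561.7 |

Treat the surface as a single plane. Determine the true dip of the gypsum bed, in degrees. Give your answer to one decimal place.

23.5°

Two edge vectors: Shot 11→Shot 12 = (-656, 653, 235.8), Shot 11→Shot 13 = (3, 472, 203.2).
Normal n = (Shot 11→Shot 12) × (Shot 11→Shot 13) = (21392, 134006.6, -311591).
So ∂z/∂E = −n_x/n_z = 0.06865 and ∂z/∂N = −n_y/n_z = 0.43007.
Gradient magnitude |∇z| = √(a² + b²) = √(0.00471 + 0.18496) = 0.43552.
True dip = arctan(0.43552) = 23.5°, dipping toward S (azimuth ≈ 189°).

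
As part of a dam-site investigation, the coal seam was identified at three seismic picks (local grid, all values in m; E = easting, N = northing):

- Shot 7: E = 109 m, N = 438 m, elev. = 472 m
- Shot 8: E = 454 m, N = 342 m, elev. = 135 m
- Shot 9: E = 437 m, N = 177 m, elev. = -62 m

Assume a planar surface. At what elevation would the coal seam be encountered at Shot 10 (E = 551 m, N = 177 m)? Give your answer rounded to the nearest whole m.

-133 m

Let the plane be z = a·E + b·N + c.
Shot 8−Shot 7: 345a − 96b = −337;  Shot 9−Shot 7: 328a − 261b = −534.
Solving gives a = −0.62662, b = 1.25850.
Then c = 472 − a·109 − b·438 = −10.92.
At (551, 177): z = −345.3 + 222.8 − 10.92 = -133.4 m.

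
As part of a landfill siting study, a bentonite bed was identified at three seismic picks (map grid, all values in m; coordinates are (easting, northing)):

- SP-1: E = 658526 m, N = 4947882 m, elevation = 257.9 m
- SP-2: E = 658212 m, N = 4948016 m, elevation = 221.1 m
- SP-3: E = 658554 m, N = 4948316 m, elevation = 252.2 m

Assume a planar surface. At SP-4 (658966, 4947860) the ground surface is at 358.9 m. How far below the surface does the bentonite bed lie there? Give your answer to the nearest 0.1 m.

52.8 m

Two edge vectors: SP-1→SP-2 = (-314, 134, -36.8), SP-1→SP-3 = (28, 434, -5.7).
Normal n = (SP-1→SP-2) × (SP-1→SP-3) = (15207.4, -2820.2, -140028).
So ∂z/∂E = −n_x/n_z = 0.108602565 and ∂z/∂N = −n_y/n_z = −0.020140258.
Intercept c from SP-1: 257.9 − 71517.61 + 99651.62 = 28391.91.
At (658966, 4947860): z_contact = 71565.40 − 99651.18 + 28391.91 = 306.13 m.
Depth below ground = 358.9 − 306.13 = 52.8 m.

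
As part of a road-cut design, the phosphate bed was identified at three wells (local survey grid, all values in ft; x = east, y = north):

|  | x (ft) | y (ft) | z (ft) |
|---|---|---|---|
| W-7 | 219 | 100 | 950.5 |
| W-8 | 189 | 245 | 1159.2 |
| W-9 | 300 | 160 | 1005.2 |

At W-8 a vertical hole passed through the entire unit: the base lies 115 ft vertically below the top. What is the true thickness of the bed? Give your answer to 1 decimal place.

66.5 ft

Two edge vectors: W-7→W-8 = (-30, 145, 208.7), W-7→W-9 = (81, 60, 54.7).
Normal n = (W-7→W-8) × (W-7→W-9) = (-4590.5, 18545.7, -13545).
So ∂z/∂x = −n_x/n_z = −0.33891 and ∂z/∂y = −n_y/n_z = 1.36919.
|∇z| = √(a²+b²) = 1.41051, so dip δ = arctan(1.41051) = 54.66°.
True thickness = vertical thickness × cos δ = 115 × cos 54.66° = 66.5 ft.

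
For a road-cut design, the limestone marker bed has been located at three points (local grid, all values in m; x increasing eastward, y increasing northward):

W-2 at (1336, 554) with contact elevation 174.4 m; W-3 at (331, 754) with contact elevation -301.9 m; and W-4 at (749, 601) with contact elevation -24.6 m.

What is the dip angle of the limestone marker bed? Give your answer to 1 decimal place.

49.3°

Let the plane be z = a·x + b·y + c.
W-3−W-2: −1005a + 200b = −476.3;  W-4−W-2: −587a + 47b = −199.
Solving gives a = 0.24818, b = −1.13437.
Gradient magnitude |∇z| = √(a² + b²) = √(0.06160 + 1.28680) = 1.16120.
True dip = arctan(1.16120) = 49.3°, dipping toward NNW (azimuth ≈ 348°).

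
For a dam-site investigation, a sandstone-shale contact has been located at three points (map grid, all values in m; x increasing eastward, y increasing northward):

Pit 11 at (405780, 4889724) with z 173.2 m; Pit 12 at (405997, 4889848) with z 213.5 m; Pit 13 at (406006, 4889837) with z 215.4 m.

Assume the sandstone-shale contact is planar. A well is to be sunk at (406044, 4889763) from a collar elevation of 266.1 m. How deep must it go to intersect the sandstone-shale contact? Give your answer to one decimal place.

42.3 m

Let the plane be z = a·x + b·y + c.
Pit 12−Pit 11: 217a + 124b = 40.3;  Pit 13−Pit 11: 226a + 113b = 42.2.
Solving gives a = 0.193805310, b = −0.014159292.
Then c = 173.2 − a·405780 − b·4889724 = −9234.09.
At (406044, 4889763): z_contact = 78693.48 − 69235.58 − 9234.09 = 223.81 m.
Depth below ground = 266.1 − 223.81 = 42.3 m.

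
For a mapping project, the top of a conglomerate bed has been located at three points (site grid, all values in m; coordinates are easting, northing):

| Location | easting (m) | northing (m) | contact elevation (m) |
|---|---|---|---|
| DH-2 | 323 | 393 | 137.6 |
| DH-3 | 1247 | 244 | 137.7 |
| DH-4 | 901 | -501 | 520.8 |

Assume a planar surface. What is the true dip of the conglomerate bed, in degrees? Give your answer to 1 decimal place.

25.9°

Let the plane be z = a·easting + b·northing + c.
DH-3−DH-2: 924a − 149b = 0.1;  DH-4−DH-2: 578a − 894b = 383.2.
Solving gives a = −0.07704, b = −0.47845.
Gradient magnitude |∇z| = √(a² + b²) = √(0.00594 + 0.22891) = 0.48461.
True dip = arctan(0.48461) = 25.9°, dipping toward N (azimuth ≈ 009°).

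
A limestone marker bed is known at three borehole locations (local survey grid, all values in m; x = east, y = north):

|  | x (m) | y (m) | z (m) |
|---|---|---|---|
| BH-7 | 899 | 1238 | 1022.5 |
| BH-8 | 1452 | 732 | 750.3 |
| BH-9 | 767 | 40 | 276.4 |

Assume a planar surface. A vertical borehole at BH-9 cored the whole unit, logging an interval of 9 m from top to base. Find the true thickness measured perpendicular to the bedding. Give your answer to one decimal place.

7.7 m

Let the plane be z = a·x + b·y + c.
BH-8−BH-7: 553a − 506b = −272.2;  BH-9−BH-7: −132a − 1198b = −746.1.
Solving gives a = 0.07052, b = 0.61502.
|∇z| = √(a²+b²) = 0.61905, so dip δ = arctan(0.61905) = 31.76°.
True thickness = vertical thickness × cos δ = 9 × cos 31.76° = 7.7 m.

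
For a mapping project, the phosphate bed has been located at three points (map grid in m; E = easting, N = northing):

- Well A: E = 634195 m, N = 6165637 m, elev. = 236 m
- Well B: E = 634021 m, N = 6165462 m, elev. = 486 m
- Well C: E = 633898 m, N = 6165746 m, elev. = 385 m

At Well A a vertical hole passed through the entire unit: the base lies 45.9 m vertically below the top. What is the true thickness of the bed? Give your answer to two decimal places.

Two edge vectors: Well A→Well B = (-174, -175, 250), Well A→Well C = (-297, 109, 149).
Normal n = (Well A→Well B) × (Well A→Well C) = (-53325, -48324, -70941).
So ∂z/∂E = −n_x/n_z = −0.75168 and ∂z/∂N = −n_y/n_z = −0.68119.
|∇z| = √(a²+b²) = 1.01442, so dip δ = arctan(1.01442) = 45.41°.
True thickness = vertical thickness × cos δ = 45.9 × cos 45.41° = 32.22 m.

32.22 m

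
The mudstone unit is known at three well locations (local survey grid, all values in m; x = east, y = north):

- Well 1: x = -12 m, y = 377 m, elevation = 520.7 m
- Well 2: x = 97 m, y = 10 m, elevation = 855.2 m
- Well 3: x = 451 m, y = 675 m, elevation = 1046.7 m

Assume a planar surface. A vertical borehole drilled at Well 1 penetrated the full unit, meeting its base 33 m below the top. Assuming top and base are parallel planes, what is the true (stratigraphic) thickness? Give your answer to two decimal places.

Let the plane be z = a·x + b·y + c.
Well 2−Well 1: 109a − 367b = 334.5;  Well 3−Well 1: 463a + 298b = 526.
Solving gives a = 1.44624, b = −0.48191.
|∇z| = √(a²+b²) = 1.52441, so dip δ = arctan(1.52441) = 56.74°.
True thickness = vertical thickness × cos δ = 33 × cos 56.74° = 18.10 m.

18.10 m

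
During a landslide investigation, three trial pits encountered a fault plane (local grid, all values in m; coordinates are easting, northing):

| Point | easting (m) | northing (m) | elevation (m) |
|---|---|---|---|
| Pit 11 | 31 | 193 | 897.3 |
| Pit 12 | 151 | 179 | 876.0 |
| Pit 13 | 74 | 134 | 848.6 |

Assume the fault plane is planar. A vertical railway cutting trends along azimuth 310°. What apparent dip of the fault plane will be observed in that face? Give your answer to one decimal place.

29.1°

Two edge vectors: Pit 11→Pit 12 = (120, -14, -21.3), Pit 11→Pit 13 = (43, -59, -48.7).
Normal n = (Pit 11→Pit 12) × (Pit 11→Pit 13) = (-574.9, 4928.1, -6478).
So ∂z/∂easting = −n_x/n_z = −0.08875 and ∂z/∂northing = −n_y/n_z = 0.76074.
Unit vector along 310° is (sin 310°, cos 310°) = (-0.7660, 0.6428).
Slope in that direction = a·(-0.7660) + b·(0.6428) = 0.55698.
Apparent dip = arctan|0.55698| = 29.1° (true dip is 37.4°, so apparent ≤ true as expected).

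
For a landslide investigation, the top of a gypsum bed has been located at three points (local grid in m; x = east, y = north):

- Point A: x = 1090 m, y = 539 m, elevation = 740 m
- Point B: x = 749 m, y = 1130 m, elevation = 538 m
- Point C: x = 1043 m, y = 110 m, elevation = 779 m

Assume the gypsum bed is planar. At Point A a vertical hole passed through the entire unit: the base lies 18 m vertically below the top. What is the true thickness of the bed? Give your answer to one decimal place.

Let the plane be z = a·x + b·y + c.
Point B−Point A: −341a + 591b = −202;  Point C−Point A: −47a − 429b = 39.
Solving gives a = 0.36543, b = −0.13094.
|∇z| = √(a²+b²) = 0.38818, so dip δ = arctan(0.38818) = 21.22°.
True thickness = vertical thickness × cos δ = 18 × cos 21.22° = 16.8 m.

16.8 m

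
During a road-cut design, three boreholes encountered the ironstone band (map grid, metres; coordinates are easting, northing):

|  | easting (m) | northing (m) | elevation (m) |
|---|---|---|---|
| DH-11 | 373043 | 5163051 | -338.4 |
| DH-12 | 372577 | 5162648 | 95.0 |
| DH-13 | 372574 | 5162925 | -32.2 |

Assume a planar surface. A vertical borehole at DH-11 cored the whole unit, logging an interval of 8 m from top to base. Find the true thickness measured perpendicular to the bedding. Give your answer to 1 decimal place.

6.5 m

Let the plane be z = a·easting + b·northing + c.
DH-12−DH-11: −466a − 403b = 433.4;  DH-13−DH-11: −469a − 126b = 306.2.
Solving gives a = −0.52797, b = −0.46492.
|∇z| = √(a²+b²) = 0.70350, so dip δ = arctan(0.70350) = 35.13°.
True thickness = vertical thickness × cos δ = 8 × cos 35.13° = 6.5 m.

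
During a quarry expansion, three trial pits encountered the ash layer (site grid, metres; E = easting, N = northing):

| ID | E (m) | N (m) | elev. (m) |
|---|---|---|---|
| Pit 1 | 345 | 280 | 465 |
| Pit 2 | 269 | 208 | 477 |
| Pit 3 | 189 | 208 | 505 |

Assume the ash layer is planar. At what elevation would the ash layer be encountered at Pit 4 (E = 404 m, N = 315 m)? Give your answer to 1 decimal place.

451.4 m

Let the plane be z = a·E + b·N + c.
Pit 2−Pit 1: −76a − 72b = 12;  Pit 3−Pit 1: −156a − 72b = 40.
Solving gives a = −0.35000, b = 0.20278.
Then c = 465 − a·345 − b·280 = 528.97.
At (404, 315): z = −141.4 + 63.9 + 528.97 = 451.4 m.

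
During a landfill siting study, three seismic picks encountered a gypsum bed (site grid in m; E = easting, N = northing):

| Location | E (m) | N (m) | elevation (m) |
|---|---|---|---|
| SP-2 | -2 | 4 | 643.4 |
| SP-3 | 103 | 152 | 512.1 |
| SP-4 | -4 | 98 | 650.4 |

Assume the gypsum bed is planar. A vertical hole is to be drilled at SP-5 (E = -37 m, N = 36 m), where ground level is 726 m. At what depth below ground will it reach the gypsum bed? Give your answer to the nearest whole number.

Let the plane be z = a·E + b·N + c.
SP-3−SP-2: 105a + 148b = −131.3;  SP-4−SP-2: −2a + 94b = 7.
Solving gives a = −1.31597, b = 0.04647.
Then c = 643.4 − a·-2 − b·4 = 640.58.
At (-37, 36): z_contact = 48.7 + 1.7 + 640.58 = 690.9 m.
Depth below ground = 726 − 690.9 = 35 m.

35 m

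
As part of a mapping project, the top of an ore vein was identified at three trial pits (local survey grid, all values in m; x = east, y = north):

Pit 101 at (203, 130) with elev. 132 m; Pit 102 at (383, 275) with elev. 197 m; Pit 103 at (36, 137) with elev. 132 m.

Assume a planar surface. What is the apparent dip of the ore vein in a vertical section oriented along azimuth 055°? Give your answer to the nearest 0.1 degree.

14.5°

Two edge vectors: Pit 101→Pit 102 = (180, 145, 65), Pit 101→Pit 103 = (-167, 7, 0).
Normal n = (Pit 101→Pit 102) × (Pit 101→Pit 103) = (-455, -10855, 25475).
So ∂z/∂x = −n_x/n_z = 0.01786 and ∂z/∂y = −n_y/n_z = 0.42610.
Unit vector along 055° is (sin 55°, cos 55°) = (0.8192, 0.5736).
Slope in that direction = a·(0.8192) + b·(0.5736) = 0.25903.
Apparent dip = arctan|0.25903| = 14.5° (true dip is 23.1°, so apparent ≤ true as expected).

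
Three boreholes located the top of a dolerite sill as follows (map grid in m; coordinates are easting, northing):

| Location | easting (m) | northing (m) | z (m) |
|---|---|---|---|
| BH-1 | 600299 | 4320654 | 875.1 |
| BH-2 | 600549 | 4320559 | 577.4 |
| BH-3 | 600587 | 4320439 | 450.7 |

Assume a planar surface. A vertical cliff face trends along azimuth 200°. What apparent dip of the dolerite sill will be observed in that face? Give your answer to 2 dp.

22.69°

Let the plane be z = a·easting + b·northing + c.
BH-2−BH-1: 250a − 95b = −297.7;  BH-3−BH-1: 288a − 215b = −424.4.
Solving gives a = −0.89759, b = 0.77160.
Unit vector along 200° is (sin 200°, cos 200°) = (-0.3420, -0.9397).
Slope in that direction = a·(-0.3420) + b·(-0.9397) = −0.41807.
Apparent dip = arctan|0.41807| = 22.69° (true dip is 49.8°, so apparent ≤ true as expected).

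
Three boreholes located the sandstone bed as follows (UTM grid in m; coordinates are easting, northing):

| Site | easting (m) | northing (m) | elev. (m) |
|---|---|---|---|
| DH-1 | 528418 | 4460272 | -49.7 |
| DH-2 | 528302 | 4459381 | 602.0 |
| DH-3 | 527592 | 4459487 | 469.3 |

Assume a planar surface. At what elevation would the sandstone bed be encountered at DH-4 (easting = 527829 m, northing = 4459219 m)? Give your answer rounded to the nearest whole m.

Let the plane be z = a·easting + b·northing + c.
DH-2−DH-1: −116a − 891b = 651.7;  DH-3−DH-1: −826a − 785b = 519.
Solving gives a = 0.07622119, b = −0.74134866.
Then c = -49.7 − a·528418 − b·4460272 = 3266290.33.
At (527829, 4459219): z = 40231.8 − 3305836.0 + 3266290.33 = 686.0 m.

686 m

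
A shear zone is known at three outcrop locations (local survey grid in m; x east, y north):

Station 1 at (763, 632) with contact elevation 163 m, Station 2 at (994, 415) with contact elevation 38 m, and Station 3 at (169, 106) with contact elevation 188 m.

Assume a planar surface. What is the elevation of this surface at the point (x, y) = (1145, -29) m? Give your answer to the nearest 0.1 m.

-126.3 m

Two edge vectors: Station 1→Station 2 = (231, -217, -125), Station 1→Station 3 = (-594, -526, 25).
Normal n = (Station 1→Station 2) × (Station 1→Station 3) = (-71175, 68475, -250404).
So ∂z/∂x = −n_x/n_z = −0.284241 and ∂z/∂y = −n_y/n_z = 0.273458.
Intercept c from Station 1: 163 + 216.88 − 172.83 = 207.05.
At (1145, -29): z = −325.5 − 7.9 + 207.05 = -126.3 m.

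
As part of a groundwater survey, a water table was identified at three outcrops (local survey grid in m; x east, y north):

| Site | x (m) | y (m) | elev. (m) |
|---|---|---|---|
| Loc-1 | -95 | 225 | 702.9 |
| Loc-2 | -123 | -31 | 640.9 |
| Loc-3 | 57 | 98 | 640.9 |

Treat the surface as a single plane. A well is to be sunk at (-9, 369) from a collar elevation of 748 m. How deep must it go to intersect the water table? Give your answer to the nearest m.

Let the plane be z = a·x + b·y + c.
Loc-2−Loc-1: −28a − 256b = −62;  Loc-3−Loc-1: 152a − 127b = −62.
Solving gives a = −0.18833, b = 0.26279.
Then c = 702.9 − a·-95 − b·225 = 625.88.
At (-9, 369): z_contact = 1.7 + 97.0 + 625.88 = 724.5 m.
Depth below ground = 748 − 724.5 = 23 m.

23 m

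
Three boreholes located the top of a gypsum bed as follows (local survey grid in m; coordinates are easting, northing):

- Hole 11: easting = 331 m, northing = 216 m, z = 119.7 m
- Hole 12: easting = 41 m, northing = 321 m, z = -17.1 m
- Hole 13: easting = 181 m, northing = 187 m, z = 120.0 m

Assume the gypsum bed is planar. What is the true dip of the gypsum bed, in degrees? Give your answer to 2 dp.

Two edge vectors: Hole 11→Hole 12 = (-290, 105, -136.8), Hole 11→Hole 13 = (-150, -29, 0.3).
Normal n = (Hole 11→Hole 12) × (Hole 11→Hole 13) = (-3935.7, 20607, 24160).
So ∂z/∂easting = −n_x/n_z = 0.16290 and ∂z/∂northing = −n_y/n_z = −0.85294.
Gradient magnitude |∇z| = √(a² + b²) = √(0.02654 + 0.72750) = 0.86836.
True dip = arctan(0.86836) = 40.97°, dipping toward N (azimuth ≈ 349°).

40.97°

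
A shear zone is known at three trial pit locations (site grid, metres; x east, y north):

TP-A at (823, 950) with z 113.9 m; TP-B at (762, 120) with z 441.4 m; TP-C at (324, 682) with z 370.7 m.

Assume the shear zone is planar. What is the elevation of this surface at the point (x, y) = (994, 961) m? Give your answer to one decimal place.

Let the plane be z = a·x + b·y + c.
TP-B−TP-A: −61a − 830b = 327.5;  TP-C−TP-A: −499a − 268b = 256.8.
Solving gives a = −0.31515, b = −0.37142.
Then c = 113.9 − a·823 − b·950 = 726.12.
At (994, 961): z = −313.3 − 356.9 + 726.12 = 55.9 m.

55.9 m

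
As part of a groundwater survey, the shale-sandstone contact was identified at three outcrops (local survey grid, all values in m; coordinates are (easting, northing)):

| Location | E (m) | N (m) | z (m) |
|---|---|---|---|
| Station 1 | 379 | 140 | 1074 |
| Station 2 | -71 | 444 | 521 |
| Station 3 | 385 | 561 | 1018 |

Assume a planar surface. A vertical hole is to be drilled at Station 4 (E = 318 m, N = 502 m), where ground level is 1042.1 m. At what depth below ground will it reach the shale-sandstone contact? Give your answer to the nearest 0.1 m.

Two edge vectors: Station 1→Station 2 = (-450, 304, -553), Station 1→Station 3 = (6, 421, -56).
Normal n = (Station 1→Station 2) × (Station 1→Station 3) = (215789, -28518, -191274).
So ∂z/∂E = −n_x/n_z = 1.12817 and ∂z/∂N = −n_y/n_z = −0.14910.
Intercept c from Station 1: 1074 − 427.58 + 20.87 = 667.30.
At (318, 502): z_contact = 358.76 − 74.85 + 667.30 = 951.21 m.
Depth below ground = 1042.1 − 951.21 = 90.9 m.

90.9 m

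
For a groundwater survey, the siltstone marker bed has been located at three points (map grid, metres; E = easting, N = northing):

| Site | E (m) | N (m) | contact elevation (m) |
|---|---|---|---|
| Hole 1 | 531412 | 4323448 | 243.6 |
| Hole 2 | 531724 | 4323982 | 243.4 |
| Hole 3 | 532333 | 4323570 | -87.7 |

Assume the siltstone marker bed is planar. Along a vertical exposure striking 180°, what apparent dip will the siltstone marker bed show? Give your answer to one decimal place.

Let the plane be z = a·E + b·N + c.
Hole 2−Hole 1: 312a + 534b = −0.2;  Hole 3−Hole 1: 921a + 122b = −331.3.
Solving gives a = −0.38984, b = 0.22740.
Unit vector along 180° is (sin 180°, cos 180°) = (0.0000, -1.0000).
Slope in that direction = a·(0.0000) + b·(-1.0000) = −0.22740.
Apparent dip = arctan|0.22740| = 12.8° (true dip is 24.3°, so apparent ≤ true as expected).

12.8°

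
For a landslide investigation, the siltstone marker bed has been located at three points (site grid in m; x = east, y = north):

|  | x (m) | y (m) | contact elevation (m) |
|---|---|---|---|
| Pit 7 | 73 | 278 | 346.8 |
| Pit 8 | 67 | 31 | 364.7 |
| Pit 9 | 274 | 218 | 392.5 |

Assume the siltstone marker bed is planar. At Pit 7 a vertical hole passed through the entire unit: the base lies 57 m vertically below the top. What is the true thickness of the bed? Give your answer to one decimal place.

Let the plane be z = a·x + b·y + c.
Pit 8−Pit 7: −6a − 247b = 17.9;  Pit 9−Pit 7: 201a − 60b = 45.7.
Solving gives a = 0.20425, b = −0.07743.
|∇z| = √(a²+b²) = 0.21843, so dip δ = arctan(0.21843) = 12.32°.
True thickness = vertical thickness × cos δ = 57 × cos 12.32° = 55.7 m.

55.7 m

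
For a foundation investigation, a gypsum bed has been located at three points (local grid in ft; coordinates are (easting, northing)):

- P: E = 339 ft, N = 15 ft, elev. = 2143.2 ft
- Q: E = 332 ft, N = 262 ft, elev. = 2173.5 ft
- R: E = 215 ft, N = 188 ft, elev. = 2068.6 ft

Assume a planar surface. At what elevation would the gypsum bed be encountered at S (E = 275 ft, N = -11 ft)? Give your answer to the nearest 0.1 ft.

2087.9 ft

Two edge vectors: P→Q = (-7, 247, 30.3), P→R = (-124, 173, -74.6).
Normal n = (P→Q) × (P→R) = (-23668.1, -4279.4, 29417).
So ∂z/∂E = −n_x/n_z = 0.80457 and ∂z/∂N = −n_y/n_z = 0.14547.
Intercept c from P: 2143.2 − 272.75 − 2.18 = 1868.27.
At (275, -11): z = 221.3 − 1.6 + 1868.27 = 2087.9 ft.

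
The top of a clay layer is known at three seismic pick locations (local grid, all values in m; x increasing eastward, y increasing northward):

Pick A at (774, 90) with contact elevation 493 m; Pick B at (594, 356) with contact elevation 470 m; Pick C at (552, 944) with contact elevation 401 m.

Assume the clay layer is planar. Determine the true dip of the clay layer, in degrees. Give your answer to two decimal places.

Let the plane be z = a·x + b·y + c.
Pick B−Pick A: −180a + 266b = −23;  Pick C−Pick A: −222a + 854b = −92.
Solving gives a = −0.05102, b = −0.12099.
Gradient magnitude |∇z| = √(a² + b²) = √(0.00260 + 0.01464) = 0.13131.
True dip = arctan(0.13131) = 7.48°, dipping toward NNE (azimuth ≈ 023°).

7.48°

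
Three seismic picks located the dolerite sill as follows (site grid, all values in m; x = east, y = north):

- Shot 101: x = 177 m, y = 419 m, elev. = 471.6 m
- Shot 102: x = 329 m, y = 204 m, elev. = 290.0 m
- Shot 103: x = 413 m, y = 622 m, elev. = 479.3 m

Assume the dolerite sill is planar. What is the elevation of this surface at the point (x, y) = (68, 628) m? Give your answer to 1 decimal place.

Let the plane be z = a·x + b·y + c.
Shot 102−Shot 101: 152a − 215b = −181.6;  Shot 103−Shot 101: 236a + 203b = 7.7.
Solving gives a = −0.43151, b = 0.53959.
Then c = 471.6 − a·177 − b·419 = 321.89.
At (68, 628): z = −29.3 + 338.9 + 321.89 = 631.4 m.

631.4 m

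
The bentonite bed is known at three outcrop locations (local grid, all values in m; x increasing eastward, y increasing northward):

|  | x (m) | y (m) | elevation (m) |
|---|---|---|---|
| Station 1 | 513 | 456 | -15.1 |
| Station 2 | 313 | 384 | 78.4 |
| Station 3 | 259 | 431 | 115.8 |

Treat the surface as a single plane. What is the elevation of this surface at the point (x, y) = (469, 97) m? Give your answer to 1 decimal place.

-57.3 m

Let the plane be z = a·x + b·y + c.
Station 2−Station 1: −200a − 72b = 93.5;  Station 3−Station 1: −254a − 25b = 130.9.
Solving gives a = −0.53336, b = 0.18295.
Then c = -15.1 − a·513 − b·456 = 175.09.
At (469, 97): z = −250.1 + 17.7 + 175.09 = -57.3 m.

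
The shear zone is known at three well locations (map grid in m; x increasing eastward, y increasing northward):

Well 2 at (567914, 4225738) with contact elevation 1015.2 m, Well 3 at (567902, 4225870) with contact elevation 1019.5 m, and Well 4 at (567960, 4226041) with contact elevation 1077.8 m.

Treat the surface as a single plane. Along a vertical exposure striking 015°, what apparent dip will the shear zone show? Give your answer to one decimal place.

Two edge vectors: Well 2→Well 3 = (-12, 132, 4.3), Well 2→Well 4 = (46, 303, 62.6).
Normal n = (Well 2→Well 3) × (Well 2→Well 4) = (6960.3, 949, -9708).
So ∂z/∂x = −n_x/n_z = 0.71697 and ∂z/∂y = −n_y/n_z = 0.09775.
Unit vector along 015° is (sin 15°, cos 15°) = (0.2588, 0.9659).
Slope in that direction = a·(0.2588) + b·(0.9659) = 0.27999.
Apparent dip = arctan|0.27999| = 15.6° (true dip is 35.9°, so apparent ≤ true as expected).

15.6°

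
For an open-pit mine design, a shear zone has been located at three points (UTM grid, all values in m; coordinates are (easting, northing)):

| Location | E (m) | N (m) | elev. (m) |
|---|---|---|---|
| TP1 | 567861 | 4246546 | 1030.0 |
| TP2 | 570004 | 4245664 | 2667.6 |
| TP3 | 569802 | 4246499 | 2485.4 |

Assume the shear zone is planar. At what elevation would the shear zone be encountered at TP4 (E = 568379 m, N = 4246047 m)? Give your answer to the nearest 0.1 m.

1436.4 m

Let the plane be z = a·E + b·N + c.
TP2−TP1: 2143a − 882b = 1637.6;  TP3−TP1: 1941a − 47b = 1455.4.
Solving gives a = 0.748923097, b = −0.037026987.
Then c = 1030 − a·567861 − b·4246546 = −267017.41.
At (568379, 4246047): z = 425672.2 − 157218.3 − 267017.41 = 1436.4 m.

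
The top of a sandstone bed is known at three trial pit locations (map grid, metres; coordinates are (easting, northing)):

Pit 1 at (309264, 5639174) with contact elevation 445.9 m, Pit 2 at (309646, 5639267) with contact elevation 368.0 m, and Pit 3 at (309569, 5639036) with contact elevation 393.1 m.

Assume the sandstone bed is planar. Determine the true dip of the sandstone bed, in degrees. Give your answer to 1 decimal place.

Let the plane be z = a·E + b·N + c.
Pit 2−Pit 1: 382a + 93b = −77.9;  Pit 3−Pit 1: 305a − 138b = −52.8.
Solving gives a = −0.19315, b = −0.04428.
Gradient magnitude |∇z| = √(a² + b²) = √(0.03731 + 0.00196) = 0.19816.
True dip = arctan(0.19816) = 11.2°, dipping toward ENE (azimuth ≈ 077°).

11.2°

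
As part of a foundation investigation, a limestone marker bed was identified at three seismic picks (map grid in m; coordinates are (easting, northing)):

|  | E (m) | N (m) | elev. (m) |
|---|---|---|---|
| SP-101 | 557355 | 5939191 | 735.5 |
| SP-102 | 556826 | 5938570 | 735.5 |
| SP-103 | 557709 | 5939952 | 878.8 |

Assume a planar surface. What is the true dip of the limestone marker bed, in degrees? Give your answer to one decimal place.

Let the plane be z = a·E + b·N + c.
SP-102−SP-101: −529a − 621b = 0;  SP-103−SP-101: 354a + 761b = 143.3.
Solving gives a = −0.48699, b = 0.41484.
Gradient magnitude |∇z| = √(a² + b²) = √(0.23715 + 0.17209) = 0.63972.
True dip = arctan(0.63972) = 32.6°, dipping toward SE (azimuth ≈ 130°).

32.6°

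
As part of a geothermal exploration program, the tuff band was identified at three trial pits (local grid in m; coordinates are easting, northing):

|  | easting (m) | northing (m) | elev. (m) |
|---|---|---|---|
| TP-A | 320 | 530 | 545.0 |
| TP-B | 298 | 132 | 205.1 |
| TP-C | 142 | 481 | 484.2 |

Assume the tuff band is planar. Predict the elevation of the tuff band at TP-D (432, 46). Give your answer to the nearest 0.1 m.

Let the plane be z = a·easting + b·northing + c.
TP-B−TP-A: −22a − 398b = −339.9;  TP-C−TP-A: −178a − 49b = −60.8.
Solving gives a = 0.10812, b = 0.84804.
Then c = 545 − a·320 − b·530 = 60.94.
At (432, 46): z = 46.7 + 39.0 + 60.94 = 146.7 m.

146.7 m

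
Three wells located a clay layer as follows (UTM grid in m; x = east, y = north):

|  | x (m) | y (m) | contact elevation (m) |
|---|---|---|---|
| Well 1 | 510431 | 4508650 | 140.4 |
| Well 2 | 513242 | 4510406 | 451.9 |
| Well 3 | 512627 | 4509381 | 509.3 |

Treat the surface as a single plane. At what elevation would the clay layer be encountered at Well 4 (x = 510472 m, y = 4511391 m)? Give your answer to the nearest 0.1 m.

Two edge vectors: Well 1→Well 2 = (2811, 1756, 311.5), Well 1→Well 3 = (2196, 731, 368.9).
Normal n = (Well 1→Well 2) × (Well 1→Well 3) = (420081.9, -352923.9, -1801335).
So ∂z/∂x = −n_x/n_z = 0.233205872 and ∂z/∂y = −n_y/n_z = −0.195923523.
Intercept c from Well 1: 140.4 − 119035.51 + 883350.59 = 764455.49.
At (510472, 4511391): z = 119045.1 − 883887.6 + 764455.49 = -387.1 m.

-387.1 m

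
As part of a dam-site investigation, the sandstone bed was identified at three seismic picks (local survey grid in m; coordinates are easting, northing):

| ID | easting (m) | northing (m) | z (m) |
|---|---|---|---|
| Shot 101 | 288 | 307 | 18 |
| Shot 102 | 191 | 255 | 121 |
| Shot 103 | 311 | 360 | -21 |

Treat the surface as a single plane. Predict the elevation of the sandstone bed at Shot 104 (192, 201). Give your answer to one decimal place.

Let the plane be z = a·easting + b·northing + c.
Shot 102−Shot 101: −97a − 52b = 103;  Shot 103−Shot 101: 23a + 53b = −39.
Solving gives a = −0.86971, b = −0.35843.
Then c = 18 − a·288 − b·307 = 378.51.
At (192, 201): z = −167.0 − 72.0 + 378.51 = 139.5 m.

139.5 m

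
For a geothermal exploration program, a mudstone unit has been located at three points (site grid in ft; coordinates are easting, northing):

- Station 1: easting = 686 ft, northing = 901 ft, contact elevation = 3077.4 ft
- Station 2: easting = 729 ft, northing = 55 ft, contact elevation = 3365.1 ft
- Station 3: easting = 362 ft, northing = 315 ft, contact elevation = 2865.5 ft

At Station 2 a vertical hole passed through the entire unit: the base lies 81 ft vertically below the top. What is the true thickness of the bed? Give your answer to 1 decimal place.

52.0 ft

Let the plane be z = a·easting + b·northing + c.
Station 2−Station 1: 43a − 846b = 287.7;  Station 3−Station 1: −324a − 586b = −211.9.
Solving gives a = 1.16224, b = −0.28100.
|∇z| = √(a²+b²) = 1.19572, so dip δ = arctan(1.19572) = 50.09°.
True thickness = vertical thickness × cos δ = 81 × cos 50.09° = 52.0 ft.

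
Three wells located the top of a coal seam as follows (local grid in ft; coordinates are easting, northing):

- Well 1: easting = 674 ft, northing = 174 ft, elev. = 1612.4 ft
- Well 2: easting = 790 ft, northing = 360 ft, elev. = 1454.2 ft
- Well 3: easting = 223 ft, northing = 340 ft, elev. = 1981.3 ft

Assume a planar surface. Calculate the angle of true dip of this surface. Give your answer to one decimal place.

43.8°

Let the plane be z = a·easting + b·northing + c.
Well 2−Well 1: 116a + 186b = −158.2;  Well 3−Well 1: −451a + 166b = 368.9.
Solving gives a = −0.91986, b = −0.27686.
Gradient magnitude |∇z| = √(a² + b²) = √(0.84615 + 0.07665) = 0.96063.
True dip = arctan(0.96063) = 43.8°, dipping toward ENE (azimuth ≈ 073°).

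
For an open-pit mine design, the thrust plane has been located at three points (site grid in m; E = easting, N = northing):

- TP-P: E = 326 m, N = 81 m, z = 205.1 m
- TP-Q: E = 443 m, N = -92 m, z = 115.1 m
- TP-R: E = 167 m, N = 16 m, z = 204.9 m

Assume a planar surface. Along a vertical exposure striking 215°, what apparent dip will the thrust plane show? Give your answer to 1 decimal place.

13.5°

Two edge vectors: TP-P→TP-Q = (117, -173, -90), TP-P→TP-R = (-159, -65, -0.2).
Normal n = (TP-P→TP-Q) × (TP-P→TP-R) = (-5815.4, 14333.4, -35112).
So ∂z/∂E = −n_x/n_z = −0.16562 and ∂z/∂N = −n_y/n_z = 0.40822.
Unit vector along 215° is (sin 215°, cos 215°) = (-0.5736, -0.8192).
Slope in that direction = a·(-0.5736) + b·(-0.8192) = −0.23940.
Apparent dip = arctan|0.23940| = 13.5° (true dip is 23.8°, so apparent ≤ true as expected).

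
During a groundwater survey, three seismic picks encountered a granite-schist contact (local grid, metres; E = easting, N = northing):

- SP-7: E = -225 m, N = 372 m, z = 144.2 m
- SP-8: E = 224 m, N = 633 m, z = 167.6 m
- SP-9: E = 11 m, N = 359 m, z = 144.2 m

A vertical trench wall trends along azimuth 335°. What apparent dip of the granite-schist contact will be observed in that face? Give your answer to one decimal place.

4.1°

Let the plane be z = a·E + b·N + c.
SP-8−SP-7: 449a + 261b = 23.4;  SP-9−SP-7: 236a − 13b = 0.
Solving gives a = 0.00451, b = 0.08189.
Unit vector along 335° is (sin 335°, cos 335°) = (-0.4226, 0.9063).
Slope in that direction = a·(-0.4226) + b·(0.9063) = 0.07232.
Apparent dip = arctan|0.07232| = 4.1° (true dip is 4.7°, so apparent ≤ true as expected).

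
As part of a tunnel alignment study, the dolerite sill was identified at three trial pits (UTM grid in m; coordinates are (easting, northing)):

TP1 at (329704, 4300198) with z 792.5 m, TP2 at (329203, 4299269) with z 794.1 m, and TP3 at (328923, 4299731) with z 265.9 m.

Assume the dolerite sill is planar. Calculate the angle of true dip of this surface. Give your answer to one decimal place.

Let the plane be z = a·E + b·N + c.
TP2−TP1: −501a − 929b = 1.6;  TP3−TP1: −781a − 467b = −526.6.
Solving gives a = 0.99670, b = −0.53923.
Gradient magnitude |∇z| = √(a² + b²) = √(0.99341 + 0.29077) = 1.13321.
True dip = arctan(1.13321) = 48.6°, dipping toward WNW (azimuth ≈ 298°).

48.6°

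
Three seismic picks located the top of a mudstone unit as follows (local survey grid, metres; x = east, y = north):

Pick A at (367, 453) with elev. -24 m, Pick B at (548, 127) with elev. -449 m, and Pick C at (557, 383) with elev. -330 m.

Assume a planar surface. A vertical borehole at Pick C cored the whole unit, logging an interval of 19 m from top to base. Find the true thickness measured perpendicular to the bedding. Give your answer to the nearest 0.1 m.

10.5 m

Let the plane be z = a·x + b·y + c.
Pick B−Pick A: 181a − 326b = −425;  Pick C−Pick A: 190a − 70b = −306.
Solving gives a = −1.42086, b = 0.51480.
|∇z| = √(a²+b²) = 1.51125, so dip δ = arctan(1.51125) = 56.51°.
True thickness = vertical thickness × cos δ = 19 × cos 56.51° = 10.5 m.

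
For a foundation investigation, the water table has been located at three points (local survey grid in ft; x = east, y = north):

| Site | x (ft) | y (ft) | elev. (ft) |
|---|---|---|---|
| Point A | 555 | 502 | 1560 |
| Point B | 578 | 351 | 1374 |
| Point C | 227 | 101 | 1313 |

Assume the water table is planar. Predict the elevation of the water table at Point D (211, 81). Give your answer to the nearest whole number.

1300 ft

Two edge vectors: Point A→Point B = (23, -151, -186), Point A→Point C = (-328, -401, -247).
Normal n = (Point A→Point B) × (Point A→Point C) = (-37289, 66689, -58751).
So ∂z/∂x = −n_x/n_z = −0.63470 and ∂z/∂y = −n_y/n_z = 1.13511.
Intercept c from Point A: 1560 + 352.26 − 569.83 = 1342.43.
At (211, 81): z = −133.9 + 91.9 + 1342.43 = 1300.5 ft.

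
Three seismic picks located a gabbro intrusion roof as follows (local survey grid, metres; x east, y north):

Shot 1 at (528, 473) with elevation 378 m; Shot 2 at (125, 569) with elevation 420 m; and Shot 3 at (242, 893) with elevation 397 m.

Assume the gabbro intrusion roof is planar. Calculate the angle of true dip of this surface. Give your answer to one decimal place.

Let the plane be z = a·x + b·y + c.
Shot 2−Shot 1: −403a + 96b = 42;  Shot 3−Shot 1: −286a + 420b = 19.
Solving gives a = −0.11153, b = −0.03071.
Gradient magnitude |∇z| = √(a² + b²) = √(0.01244 + 0.00094) = 0.11569.
True dip = arctan(0.11569) = 6.6°, dipping toward ENE (azimuth ≈ 075°).

6.6°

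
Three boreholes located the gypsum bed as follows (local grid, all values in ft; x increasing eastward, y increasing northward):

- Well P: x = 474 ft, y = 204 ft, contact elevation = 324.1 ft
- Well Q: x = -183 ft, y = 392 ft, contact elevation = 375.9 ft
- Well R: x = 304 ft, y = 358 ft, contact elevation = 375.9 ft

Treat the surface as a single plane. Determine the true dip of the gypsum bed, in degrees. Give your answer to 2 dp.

20.07°

Two edge vectors: Well P→Well Q = (-657, 188, 51.8), Well P→Well R = (-170, 154, 51.8).
Normal n = (Well P→Well Q) × (Well P→Well R) = (1761.2, 25226.6, -69218).
So ∂z/∂x = −n_x/n_z = 0.02544 and ∂z/∂y = −n_y/n_z = 0.36445.
Gradient magnitude |∇z| = √(a² + b²) = √(0.00065 + 0.13282) = 0.36534.
True dip = arctan(0.36534) = 20.07°, dipping toward S (azimuth ≈ 184°).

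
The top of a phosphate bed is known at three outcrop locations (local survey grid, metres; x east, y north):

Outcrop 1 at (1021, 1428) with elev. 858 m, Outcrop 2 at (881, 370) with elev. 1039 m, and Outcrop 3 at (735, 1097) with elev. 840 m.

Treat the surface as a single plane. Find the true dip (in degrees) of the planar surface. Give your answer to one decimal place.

Let the plane be z = a·x + b·y + c.
Outcrop 2−Outcrop 1: −140a − 1058b = 181;  Outcrop 3−Outcrop 1: −286a − 331b = −18.
Solving gives a = 0.30812, b = −0.21185.
Gradient magnitude |∇z| = √(a² + b²) = √(0.09494 + 0.04488) = 0.37392.
True dip = arctan(0.37392) = 20.5°, dipping toward NW (azimuth ≈ 305°).

20.5°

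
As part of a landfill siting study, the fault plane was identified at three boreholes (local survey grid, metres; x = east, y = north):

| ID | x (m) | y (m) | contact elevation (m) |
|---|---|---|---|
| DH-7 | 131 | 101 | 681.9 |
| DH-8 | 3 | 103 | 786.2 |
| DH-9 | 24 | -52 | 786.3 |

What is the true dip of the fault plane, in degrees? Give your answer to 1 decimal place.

39.5°

Two edge vectors: DH-7→DH-8 = (-128, 2, 104.3), DH-7→DH-9 = (-107, -153, 104.4).
Normal n = (DH-7→DH-8) × (DH-7→DH-9) = (16166.7, 2203.1, 19798).
So ∂z/∂x = −n_x/n_z = −0.81658 and ∂z/∂y = −n_y/n_z = −0.11128.
Gradient magnitude |∇z| = √(a² + b²) = √(0.66681 + 0.01238) = 0.82413.
True dip = arctan(0.82413) = 39.5°, dipping toward E (azimuth ≈ 082°).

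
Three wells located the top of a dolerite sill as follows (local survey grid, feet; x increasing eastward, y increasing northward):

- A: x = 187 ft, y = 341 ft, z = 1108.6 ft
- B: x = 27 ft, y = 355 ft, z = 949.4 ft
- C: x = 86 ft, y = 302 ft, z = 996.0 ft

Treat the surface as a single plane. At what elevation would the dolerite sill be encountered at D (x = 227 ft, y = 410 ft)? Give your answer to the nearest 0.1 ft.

1166.7 ft

Let the plane be z = a·x + b·y + c.
B−A: −160a + 14b = −159.2;  C−A: −101a − 39b = −112.6.
Solving gives a = 1.01714, b = 0.25304.
Then c = 1108.6 − a·187 − b·341 = 832.11.
At (227, 410): z = 230.9 + 103.7 + 832.11 = 1166.7 ft.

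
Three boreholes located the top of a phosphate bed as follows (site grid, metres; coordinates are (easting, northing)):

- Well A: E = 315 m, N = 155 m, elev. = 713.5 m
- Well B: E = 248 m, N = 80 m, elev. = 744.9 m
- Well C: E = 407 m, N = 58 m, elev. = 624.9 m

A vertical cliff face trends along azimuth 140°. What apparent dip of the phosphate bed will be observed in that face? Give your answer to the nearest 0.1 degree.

Let the plane be z = a·E + b·N + c.
Well B−Well A: −67a − 75b = 31.4;  Well C−Well A: 92a − 97b = −88.6.
Solving gives a = −0.72325, b = 0.22743.
Unit vector along 140° is (sin 140°, cos 140°) = (0.6428, -0.7660).
Slope in that direction = a·(0.6428) + b·(-0.7660) = −0.63912.
Apparent dip = arctan|0.63912| = 32.6° (true dip is 37.2°, so apparent ≤ true as expected).

32.6°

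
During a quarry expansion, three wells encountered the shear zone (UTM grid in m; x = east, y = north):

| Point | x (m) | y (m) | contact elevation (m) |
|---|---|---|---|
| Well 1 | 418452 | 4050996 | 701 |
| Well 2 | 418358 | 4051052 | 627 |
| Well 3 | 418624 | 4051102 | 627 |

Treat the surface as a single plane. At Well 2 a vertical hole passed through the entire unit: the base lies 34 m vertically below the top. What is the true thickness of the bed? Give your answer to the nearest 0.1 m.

23.8 m

Two edge vectors: Well 1→Well 2 = (-94, 56, -74), Well 1→Well 3 = (172, 106, -74).
Normal n = (Well 1→Well 2) × (Well 1→Well 3) = (3700, -19684, -19596).
So ∂z/∂x = −n_x/n_z = 0.18881 and ∂z/∂y = −n_y/n_z = −1.00449.
|∇z| = √(a²+b²) = 1.02208, so dip δ = arctan(1.02208) = 45.63°.
True thickness = vertical thickness × cos δ = 34 × cos 45.63° = 23.8 m.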